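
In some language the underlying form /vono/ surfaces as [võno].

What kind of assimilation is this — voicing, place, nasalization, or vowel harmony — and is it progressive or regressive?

/o/→[õ].
Each target copies a feature from the following segment, so the direction is regressive.

nasalization, regressive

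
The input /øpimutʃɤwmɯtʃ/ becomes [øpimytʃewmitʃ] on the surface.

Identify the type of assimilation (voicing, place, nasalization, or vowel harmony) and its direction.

vowel harmony, progressive

/u/→[y] /ɤ/→[e] /ɯ/→[i].
Vowels agree with the first vowel, so the harmony is progressive.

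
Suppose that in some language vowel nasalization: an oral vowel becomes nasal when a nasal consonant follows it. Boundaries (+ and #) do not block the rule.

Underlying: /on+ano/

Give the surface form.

/o/ before nasal /n/ → [õ]
/a/ before nasal /n/ → [ã]

[õn+ãno]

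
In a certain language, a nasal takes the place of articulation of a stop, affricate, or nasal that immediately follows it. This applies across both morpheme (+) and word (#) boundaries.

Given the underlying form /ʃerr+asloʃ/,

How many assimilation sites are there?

0

No segment meets the rule's conditions.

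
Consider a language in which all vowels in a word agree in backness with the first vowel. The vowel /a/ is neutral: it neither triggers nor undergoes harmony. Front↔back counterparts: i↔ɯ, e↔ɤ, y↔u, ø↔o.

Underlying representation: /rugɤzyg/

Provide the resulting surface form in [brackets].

[rugɤzug]

/y/ harmonizes with /u/ ([+back]) → [u]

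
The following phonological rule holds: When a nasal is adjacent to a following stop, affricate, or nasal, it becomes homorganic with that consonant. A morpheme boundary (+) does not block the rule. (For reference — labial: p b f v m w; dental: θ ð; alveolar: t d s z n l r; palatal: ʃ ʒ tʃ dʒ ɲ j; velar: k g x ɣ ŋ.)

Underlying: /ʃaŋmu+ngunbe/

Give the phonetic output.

/ŋ/ before /m/ (labial) → [m]
/n/ before /g/ (velar) → [ŋ]
/n/ before /b/ (labial) → [m]

[ʃammu+ŋgumbe]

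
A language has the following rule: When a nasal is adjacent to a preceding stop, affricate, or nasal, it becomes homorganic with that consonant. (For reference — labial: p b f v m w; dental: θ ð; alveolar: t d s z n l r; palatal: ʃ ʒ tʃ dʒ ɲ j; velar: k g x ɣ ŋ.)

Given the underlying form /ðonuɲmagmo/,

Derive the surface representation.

/m/ after /ɲ/ (palatal) → [ɲ]
/m/ after /g/ (velar) → [ŋ]

[ðonuɲɲagŋo]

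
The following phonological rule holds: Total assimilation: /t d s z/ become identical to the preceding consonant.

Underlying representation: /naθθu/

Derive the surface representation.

[naθθu]

no segment meets the rule's conditions; no change.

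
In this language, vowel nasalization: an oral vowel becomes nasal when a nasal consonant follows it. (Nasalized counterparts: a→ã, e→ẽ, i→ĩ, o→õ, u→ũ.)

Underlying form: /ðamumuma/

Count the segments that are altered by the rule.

3

/a/ before nasal /m/ → [ã]
/u/ before nasal /m/ → [ũ]
/u/ before nasal /m/ → [ũ]
3 segments change.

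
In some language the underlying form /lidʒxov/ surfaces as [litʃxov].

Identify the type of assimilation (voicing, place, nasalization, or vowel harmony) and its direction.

voicing assimilation, regressive

/dʒ/→[tʃ].
Each target copies a feature from the following segment, so the direction is regressive.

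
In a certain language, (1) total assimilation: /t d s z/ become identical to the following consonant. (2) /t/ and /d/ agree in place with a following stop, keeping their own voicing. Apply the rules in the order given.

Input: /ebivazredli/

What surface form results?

[ebivarrelli]

Rule 1: /z/ before /r/ → [r] (total assimilation)
Rule 1: /d/ before /l/ → [l] (total assimilation)
After rule 1: ebivarrelli
Rule 2: no segment meets the rule's conditions; no change.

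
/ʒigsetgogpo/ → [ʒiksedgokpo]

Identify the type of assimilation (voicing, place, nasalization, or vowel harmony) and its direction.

/g/→[k] /t/→[d] /g/→[k].
Each target copies a feature from the following segment, so the direction is regressive.

voicing assimilation, regressive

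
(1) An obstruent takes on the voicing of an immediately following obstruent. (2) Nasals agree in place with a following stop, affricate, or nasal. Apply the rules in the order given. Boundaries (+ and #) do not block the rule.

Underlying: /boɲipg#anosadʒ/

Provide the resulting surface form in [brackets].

[boɲibg#anosadʒ]

Rule 1: /p/ before /g/ (voiced) → [b]
After rule 1: boɲibg#anosadʒ
Rule 2: no segment meets the rule's conditions; no change.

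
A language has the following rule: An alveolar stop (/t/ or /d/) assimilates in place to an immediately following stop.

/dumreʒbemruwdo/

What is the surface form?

[dumreʒbemruwdo]

no segment meets the rule's conditions; no change.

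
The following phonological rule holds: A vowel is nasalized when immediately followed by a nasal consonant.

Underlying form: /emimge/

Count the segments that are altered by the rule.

2

/e/ before nasal /m/ → [ẽ]
/i/ before nasal /m/ → [ĩ]
2 segments change.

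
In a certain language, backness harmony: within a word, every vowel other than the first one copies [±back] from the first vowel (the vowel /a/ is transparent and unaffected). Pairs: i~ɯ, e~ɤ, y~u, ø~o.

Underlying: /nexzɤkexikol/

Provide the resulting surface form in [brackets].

/ɤ/ harmonizes with /e/ ([-back]) → [e]
/o/ harmonizes with /e/ ([-back]) → [ø]

[nexzekexikøl]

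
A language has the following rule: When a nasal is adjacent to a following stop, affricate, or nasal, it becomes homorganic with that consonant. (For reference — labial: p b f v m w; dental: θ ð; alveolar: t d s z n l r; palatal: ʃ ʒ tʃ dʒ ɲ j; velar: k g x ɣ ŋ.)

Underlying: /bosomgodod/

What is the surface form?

/m/ before /g/ (velar) → [ŋ]

[bosoŋgodod]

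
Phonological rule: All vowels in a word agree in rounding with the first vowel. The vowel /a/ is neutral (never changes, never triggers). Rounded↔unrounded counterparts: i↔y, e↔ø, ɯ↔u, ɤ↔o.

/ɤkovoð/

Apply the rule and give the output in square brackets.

[ɤkɤvɤð]

/o/ harmonizes with /ɤ/ ([-round]) → [ɤ]
/o/ harmonizes with /ɤ/ ([-round]) → [ɤ]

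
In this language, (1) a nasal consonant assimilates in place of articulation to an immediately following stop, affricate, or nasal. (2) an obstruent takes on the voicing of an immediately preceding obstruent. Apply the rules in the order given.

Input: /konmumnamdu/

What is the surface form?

Rule 1: /n/ before /m/ (labial) → [m]
Rule 1: /m/ before /n/ (alveolar) → [n]
Rule 1: /m/ before /d/ (alveolar) → [n]
After rule 1: kommunnandu
Rule 2: no segment meets the rule's conditions; no change.

[kommunnandu]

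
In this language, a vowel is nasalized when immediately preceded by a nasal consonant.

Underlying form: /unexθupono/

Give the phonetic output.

[unẽxθuponõ]

/e/ after nasal /n/ → [ẽ]
/o/ after nasal /n/ → [õ]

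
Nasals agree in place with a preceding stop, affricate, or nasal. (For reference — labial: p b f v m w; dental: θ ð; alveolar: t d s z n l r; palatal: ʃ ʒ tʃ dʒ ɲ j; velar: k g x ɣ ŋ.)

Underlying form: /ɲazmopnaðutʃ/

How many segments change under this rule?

/n/ after /p/ (labial) → [m]
1 segment changes.

1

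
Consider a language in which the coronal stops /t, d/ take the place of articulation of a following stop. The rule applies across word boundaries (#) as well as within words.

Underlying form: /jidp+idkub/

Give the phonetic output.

/d/ before /p/ (labial) → [b]
/d/ before /k/ (velar) → [g]

[jibp+igkub]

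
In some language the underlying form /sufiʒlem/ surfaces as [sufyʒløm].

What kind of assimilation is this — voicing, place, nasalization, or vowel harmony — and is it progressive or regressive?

vowel harmony, progressive

/i/→[y] /e/→[ø].
Vowels agree with the first vowel, so the harmony is progressive.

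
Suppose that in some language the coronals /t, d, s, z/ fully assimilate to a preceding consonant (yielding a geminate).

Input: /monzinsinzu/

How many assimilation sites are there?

3

/z/ after /n/ → [n] (total assimilation)
/s/ after /n/ → [n] (total assimilation)
/z/ after /n/ → [n] (total assimilation)
3 segments change.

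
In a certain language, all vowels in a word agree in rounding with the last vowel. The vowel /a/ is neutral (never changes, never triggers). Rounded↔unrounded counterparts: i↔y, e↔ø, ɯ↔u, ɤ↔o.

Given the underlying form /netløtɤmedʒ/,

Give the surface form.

[netletɤmedʒ]

/ø/ harmonizes with /e/ ([-round]) → [e]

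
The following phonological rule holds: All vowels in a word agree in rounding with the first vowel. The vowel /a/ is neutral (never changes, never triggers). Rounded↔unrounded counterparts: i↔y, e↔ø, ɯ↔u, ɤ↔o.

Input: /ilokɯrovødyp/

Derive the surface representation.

[ilɤkɯrɤvedip]

/o/ harmonizes with /i/ ([-round]) → [ɤ]
/o/ harmonizes with /i/ ([-round]) → [ɤ]
/ø/ harmonizes with /i/ ([-round]) → [e]
/y/ harmonizes with /i/ ([-round]) → [i]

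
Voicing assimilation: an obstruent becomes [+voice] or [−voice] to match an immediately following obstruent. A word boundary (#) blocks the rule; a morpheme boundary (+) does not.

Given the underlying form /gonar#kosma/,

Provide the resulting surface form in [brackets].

no segment meets the rule's conditions; no change.

[gonar#kosma]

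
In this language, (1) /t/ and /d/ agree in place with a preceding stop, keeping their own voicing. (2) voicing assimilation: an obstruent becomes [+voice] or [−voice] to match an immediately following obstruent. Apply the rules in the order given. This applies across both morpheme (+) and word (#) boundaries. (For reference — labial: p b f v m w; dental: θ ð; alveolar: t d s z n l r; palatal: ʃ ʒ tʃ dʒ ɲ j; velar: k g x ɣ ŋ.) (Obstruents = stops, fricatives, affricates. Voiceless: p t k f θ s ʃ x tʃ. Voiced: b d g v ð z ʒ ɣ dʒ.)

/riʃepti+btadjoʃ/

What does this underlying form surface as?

[riʃeppi+ppadjoʃ]

Rule 1: /t/ after /p/ (labial) → [p]
Rule 1: /t/ after /b/ (labial) → [p]
After rule 1: riʃeppi+bpadjoʃ
Rule 2: /b/ before /p/ (voiceless) → [p]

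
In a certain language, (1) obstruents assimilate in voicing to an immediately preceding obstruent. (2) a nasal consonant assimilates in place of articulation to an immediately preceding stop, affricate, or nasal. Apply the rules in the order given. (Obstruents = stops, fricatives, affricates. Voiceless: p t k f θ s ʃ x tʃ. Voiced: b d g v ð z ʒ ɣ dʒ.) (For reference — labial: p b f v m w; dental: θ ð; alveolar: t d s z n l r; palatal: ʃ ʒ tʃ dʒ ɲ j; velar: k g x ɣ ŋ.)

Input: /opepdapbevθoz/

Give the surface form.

[opeptappevðoz]

Rule 1: /d/ after /p/ (voiceless) → [t]
Rule 1: /b/ after /p/ (voiceless) → [p]
Rule 1: /θ/ after /v/ (voiced) → [ð]
After rule 1: opeptappevðoz
Rule 2: no segment meets the rule's conditions; no change.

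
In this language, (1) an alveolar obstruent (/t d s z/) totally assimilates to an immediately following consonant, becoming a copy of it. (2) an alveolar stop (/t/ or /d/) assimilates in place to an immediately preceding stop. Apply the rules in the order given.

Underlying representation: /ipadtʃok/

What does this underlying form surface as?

Rule 1: /d/ before /tʃ/ → [tʃ] (total assimilation)
After rule 1: ipatʃtʃok
Rule 2: no segment meets the rule's conditions; no change.

[ipatʃtʃok]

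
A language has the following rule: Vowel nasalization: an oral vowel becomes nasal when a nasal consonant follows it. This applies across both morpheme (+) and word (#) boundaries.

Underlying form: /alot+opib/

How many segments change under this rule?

No segment meets the rule's conditions.

0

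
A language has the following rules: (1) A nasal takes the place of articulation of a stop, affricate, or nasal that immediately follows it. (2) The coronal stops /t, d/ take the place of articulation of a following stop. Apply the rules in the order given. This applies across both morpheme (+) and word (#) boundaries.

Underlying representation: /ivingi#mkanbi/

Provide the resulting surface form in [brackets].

Rule 1: /n/ before /g/ (velar) → [ŋ]
Rule 1: /m/ before /k/ (velar) → [ŋ]
Rule 1: /n/ before /b/ (labial) → [m]
After rule 1: iviŋgi#ŋkambi
Rule 2: no segment meets the rule's conditions; no change.

[iviŋgi#ŋkambi]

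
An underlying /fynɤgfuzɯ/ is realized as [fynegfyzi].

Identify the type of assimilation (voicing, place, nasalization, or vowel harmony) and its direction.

vowel harmony, progressive

/ɤ/→[e] /u/→[y] /ɯ/→[i].
Vowels agree with the first vowel, so the harmony is progressive.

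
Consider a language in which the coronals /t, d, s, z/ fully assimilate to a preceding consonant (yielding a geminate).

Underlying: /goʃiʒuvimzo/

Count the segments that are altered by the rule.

/z/ after /m/ → [m] (total assimilation)
1 segment changes.

1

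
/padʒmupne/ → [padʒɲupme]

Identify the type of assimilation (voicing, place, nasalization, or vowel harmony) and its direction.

/m/→[ɲ] /n/→[m].
Each target copies a feature from the preceding segment, so the direction is progressive.

place assimilation, progressive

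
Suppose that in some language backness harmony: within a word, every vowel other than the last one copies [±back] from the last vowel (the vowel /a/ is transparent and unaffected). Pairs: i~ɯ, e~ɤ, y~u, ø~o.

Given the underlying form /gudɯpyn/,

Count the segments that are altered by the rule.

/u/ harmonizes with /y/ ([-back]) → [y]
/ɯ/ harmonizes with /y/ ([-back]) → [i]
2 segments change.

2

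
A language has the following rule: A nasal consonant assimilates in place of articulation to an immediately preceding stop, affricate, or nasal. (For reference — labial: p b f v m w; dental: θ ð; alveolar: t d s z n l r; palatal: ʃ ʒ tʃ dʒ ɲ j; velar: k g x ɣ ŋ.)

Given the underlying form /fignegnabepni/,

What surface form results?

[figŋegŋabepmi]

/n/ after /g/ (velar) → [ŋ]
/n/ after /g/ (velar) → [ŋ]
/n/ after /p/ (labial) → [m]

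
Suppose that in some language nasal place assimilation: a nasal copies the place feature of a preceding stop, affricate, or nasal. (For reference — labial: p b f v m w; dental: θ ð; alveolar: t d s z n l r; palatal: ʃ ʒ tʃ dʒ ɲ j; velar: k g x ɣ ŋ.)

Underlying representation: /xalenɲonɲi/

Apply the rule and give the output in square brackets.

[xalennonni]

/ɲ/ after /n/ (alveolar) → [n]
/ɲ/ after /n/ (alveolar) → [n]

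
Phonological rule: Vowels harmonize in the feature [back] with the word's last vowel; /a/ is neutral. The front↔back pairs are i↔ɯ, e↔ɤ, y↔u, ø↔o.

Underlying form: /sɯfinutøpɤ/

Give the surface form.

[sɯfɯnutopɤ]

/i/ harmonizes with /ɤ/ ([+back]) → [ɯ]
/ø/ harmonizes with /ɤ/ ([+back]) → [o]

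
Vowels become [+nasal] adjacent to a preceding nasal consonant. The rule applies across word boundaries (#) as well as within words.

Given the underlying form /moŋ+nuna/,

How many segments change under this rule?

3

/o/ after nasal /m/ → [õ]
/u/ after nasal /n/ → [ũ]
/a/ after nasal /n/ → [ã]
3 segments change.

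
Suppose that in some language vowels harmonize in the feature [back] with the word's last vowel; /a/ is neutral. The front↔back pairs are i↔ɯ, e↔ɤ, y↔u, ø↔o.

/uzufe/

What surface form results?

[yzyfe]

/u/ harmonizes with /e/ ([-back]) → [y]
/u/ harmonizes with /e/ ([-back]) → [y]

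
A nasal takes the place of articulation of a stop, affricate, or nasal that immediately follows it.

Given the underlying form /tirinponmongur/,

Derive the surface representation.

[tirimpommoŋgur]

/n/ before /p/ (labial) → [m]
/n/ before /m/ (labial) → [m]
/n/ before /g/ (velar) → [ŋ]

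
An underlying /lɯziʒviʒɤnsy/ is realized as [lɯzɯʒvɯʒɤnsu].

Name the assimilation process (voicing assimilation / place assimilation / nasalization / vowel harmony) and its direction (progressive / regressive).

vowel harmony, progressive

/i/→[ɯ] /i/→[ɯ] /y/→[u].
Vowels agree with the first vowel, so the harmony is progressive.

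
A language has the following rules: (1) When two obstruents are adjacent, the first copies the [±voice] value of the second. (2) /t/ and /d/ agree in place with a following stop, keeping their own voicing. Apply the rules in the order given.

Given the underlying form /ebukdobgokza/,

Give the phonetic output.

[ebugdobgogza]

Rule 1: /k/ before /d/ (voiced) → [g]
Rule 1: /k/ before /z/ (voiced) → [g]
After rule 1: ebugdobgogza
Rule 2: no segment meets the rule's conditions; no change.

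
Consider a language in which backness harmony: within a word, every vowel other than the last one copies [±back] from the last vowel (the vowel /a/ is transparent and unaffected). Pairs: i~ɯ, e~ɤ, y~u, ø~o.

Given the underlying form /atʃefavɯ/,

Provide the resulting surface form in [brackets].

/e/ harmonizes with /ɯ/ ([+back]) → [ɤ]

[atʃɤfavɯ]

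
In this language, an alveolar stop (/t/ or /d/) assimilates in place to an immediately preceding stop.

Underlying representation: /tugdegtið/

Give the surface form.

/d/ after /g/ (velar) → [g]
/t/ after /g/ (velar) → [k]

[tuggegkið]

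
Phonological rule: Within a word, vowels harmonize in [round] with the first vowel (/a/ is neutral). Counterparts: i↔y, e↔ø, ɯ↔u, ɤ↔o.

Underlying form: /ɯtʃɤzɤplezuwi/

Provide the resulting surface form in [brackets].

[ɯtʃɤzɤplezɯwi]

/u/ harmonizes with /ɯ/ ([-round]) → [ɯ]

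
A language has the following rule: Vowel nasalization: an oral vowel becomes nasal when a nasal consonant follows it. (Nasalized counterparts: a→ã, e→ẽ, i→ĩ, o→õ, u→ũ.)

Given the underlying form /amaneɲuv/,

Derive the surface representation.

/a/ before nasal /m/ → [ã]
/a/ before nasal /n/ → [ã]
/e/ before nasal /ɲ/ → [ẽ]

[ãmãnẽɲuv]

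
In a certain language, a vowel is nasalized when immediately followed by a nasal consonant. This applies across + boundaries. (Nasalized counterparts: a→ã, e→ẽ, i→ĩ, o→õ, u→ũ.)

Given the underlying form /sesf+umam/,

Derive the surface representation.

/u/ before nasal /m/ → [ũ]
/a/ before nasal /m/ → [ã]

[sesf+ũmãm]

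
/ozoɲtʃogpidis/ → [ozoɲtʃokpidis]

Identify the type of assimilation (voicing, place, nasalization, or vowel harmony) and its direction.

/g/→[k].
Each target copies a feature from the following segment, so the direction is regressive.

voicing assimilation, regressive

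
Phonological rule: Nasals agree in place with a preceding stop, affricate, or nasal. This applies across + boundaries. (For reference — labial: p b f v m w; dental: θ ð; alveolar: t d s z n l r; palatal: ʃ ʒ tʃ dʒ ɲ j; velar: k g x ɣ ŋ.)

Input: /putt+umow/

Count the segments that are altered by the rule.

No segment meets the rule's conditions.

0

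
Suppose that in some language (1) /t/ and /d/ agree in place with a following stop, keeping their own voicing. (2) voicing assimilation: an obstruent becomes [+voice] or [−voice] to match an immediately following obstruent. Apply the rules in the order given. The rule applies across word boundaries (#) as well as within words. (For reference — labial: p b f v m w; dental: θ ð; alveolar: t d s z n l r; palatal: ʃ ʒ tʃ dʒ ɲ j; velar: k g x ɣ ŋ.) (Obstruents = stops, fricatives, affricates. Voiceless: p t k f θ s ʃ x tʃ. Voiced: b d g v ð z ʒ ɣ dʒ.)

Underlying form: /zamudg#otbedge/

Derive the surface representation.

Rule 1: /d/ before /g/ (velar) → [g]
Rule 1: /t/ before /b/ (labial) → [p]
Rule 1: /d/ before /g/ (velar) → [g]
After rule 1: zamugg#opbegge
Rule 2: /p/ before /b/ (voiced) → [b]

[zamugg#obbegge]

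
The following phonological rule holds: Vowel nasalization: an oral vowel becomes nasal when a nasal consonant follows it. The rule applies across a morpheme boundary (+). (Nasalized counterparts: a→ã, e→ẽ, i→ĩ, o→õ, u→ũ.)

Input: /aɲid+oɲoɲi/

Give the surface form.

/a/ before nasal /ɲ/ → [ã]
/o/ before nasal /ɲ/ → [õ]
/o/ before nasal /ɲ/ → [õ]

[ãɲid+õɲõɲi]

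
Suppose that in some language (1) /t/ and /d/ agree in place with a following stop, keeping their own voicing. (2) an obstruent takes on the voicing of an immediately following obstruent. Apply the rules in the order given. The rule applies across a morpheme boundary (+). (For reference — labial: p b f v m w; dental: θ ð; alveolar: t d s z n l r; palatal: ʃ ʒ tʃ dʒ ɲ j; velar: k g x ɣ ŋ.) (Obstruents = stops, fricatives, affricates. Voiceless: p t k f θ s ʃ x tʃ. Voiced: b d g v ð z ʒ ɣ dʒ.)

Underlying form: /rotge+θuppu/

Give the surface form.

Rule 1: /t/ before /g/ (velar) → [k]
After rule 1: rokge+θuppu
Rule 2: /k/ before /g/ (voiced) → [g]

[rogge+θuppu]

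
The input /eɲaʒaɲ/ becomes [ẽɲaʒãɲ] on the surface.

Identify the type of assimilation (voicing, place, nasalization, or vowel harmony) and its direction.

/e/→[ẽ] /a/→[ã].
Each target copies a feature from the following segment, so the direction is regressive.

nasalization, regressive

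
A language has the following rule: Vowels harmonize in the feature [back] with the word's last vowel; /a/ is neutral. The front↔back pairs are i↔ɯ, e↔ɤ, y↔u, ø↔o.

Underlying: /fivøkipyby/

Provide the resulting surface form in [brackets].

[fivøkipyby]

no segment meets the rule's conditions; no change.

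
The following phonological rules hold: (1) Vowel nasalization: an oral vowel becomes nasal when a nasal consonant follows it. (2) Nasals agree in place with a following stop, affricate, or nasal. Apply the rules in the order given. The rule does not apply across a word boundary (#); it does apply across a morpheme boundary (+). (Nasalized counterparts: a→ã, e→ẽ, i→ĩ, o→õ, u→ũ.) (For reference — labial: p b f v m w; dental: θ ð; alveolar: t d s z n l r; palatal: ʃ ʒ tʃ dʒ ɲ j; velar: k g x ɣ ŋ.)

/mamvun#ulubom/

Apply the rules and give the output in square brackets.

Rule 1: /a/ before nasal /m/ → [ã]
Rule 1: /u/ before nasal /n/ → [ũ]
Rule 1: /o/ before nasal /m/ → [õ]
After rule 1: mãmvũn#ulubõm
Rule 2: no segment meets the rule's conditions; no change.

[mãmvũn#ulubõm]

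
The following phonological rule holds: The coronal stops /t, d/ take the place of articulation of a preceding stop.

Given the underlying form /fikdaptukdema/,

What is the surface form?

/d/ after /k/ (velar) → [g]
/t/ after /p/ (labial) → [p]
/d/ after /k/ (velar) → [g]

[fikgappukgema]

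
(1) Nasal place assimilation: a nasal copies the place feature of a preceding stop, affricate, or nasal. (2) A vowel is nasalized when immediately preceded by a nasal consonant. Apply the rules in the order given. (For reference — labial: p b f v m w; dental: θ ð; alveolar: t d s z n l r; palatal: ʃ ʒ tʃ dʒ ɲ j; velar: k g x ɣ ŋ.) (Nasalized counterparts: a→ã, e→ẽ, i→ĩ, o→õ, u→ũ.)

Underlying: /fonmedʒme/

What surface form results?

Rule 1: /m/ after /n/ (alveolar) → [n]
Rule 1: /m/ after /dʒ/ (palatal) → [ɲ]
After rule 1: fonnedʒɲe
Rule 2: /e/ after nasal /n/ → [ẽ]
Rule 2: /e/ after nasal /ɲ/ → [ẽ]

[fonnẽdʒɲẽ]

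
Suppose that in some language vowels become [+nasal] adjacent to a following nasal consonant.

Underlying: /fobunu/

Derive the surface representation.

[fobũnu]

/u/ before nasal /n/ → [ũ]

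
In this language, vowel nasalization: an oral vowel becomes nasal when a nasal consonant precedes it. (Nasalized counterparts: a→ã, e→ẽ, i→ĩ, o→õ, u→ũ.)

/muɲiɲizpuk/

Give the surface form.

/u/ after nasal /m/ → [ũ]
/i/ after nasal /ɲ/ → [ĩ]
/i/ after nasal /ɲ/ → [ĩ]

[mũɲĩɲĩzpuk]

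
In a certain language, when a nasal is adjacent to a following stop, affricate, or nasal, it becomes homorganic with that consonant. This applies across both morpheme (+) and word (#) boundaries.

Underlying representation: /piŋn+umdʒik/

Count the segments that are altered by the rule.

/ŋ/ before /n/ (alveolar) → [n]
/m/ before /dʒ/ (palatal) → [ɲ]
2 segments change.

2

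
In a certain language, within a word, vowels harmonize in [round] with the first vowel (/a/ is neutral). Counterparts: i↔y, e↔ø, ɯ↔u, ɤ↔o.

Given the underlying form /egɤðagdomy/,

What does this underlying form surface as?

/o/ harmonizes with /e/ ([-round]) → [ɤ]
/y/ harmonizes with /e/ ([-round]) → [i]

[egɤðagdɤmi]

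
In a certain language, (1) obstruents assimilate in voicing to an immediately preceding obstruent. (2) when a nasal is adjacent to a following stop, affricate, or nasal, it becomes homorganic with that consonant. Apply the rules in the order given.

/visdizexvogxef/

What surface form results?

[vistizexfogɣef]

Rule 1: /d/ after /s/ (voiceless) → [t]
Rule 1: /v/ after /x/ (voiceless) → [f]
Rule 1: /x/ after /g/ (voiced) → [ɣ]
After rule 1: vistizexfogɣef
Rule 2: no segment meets the rule's conditions; no change.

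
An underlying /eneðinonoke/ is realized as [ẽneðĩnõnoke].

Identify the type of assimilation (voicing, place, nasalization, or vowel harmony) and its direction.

nasalization, regressive

/e/→[ẽ] /i/→[ĩ] /o/→[õ].
Each target copies a feature from the following segment, so the direction is regressive.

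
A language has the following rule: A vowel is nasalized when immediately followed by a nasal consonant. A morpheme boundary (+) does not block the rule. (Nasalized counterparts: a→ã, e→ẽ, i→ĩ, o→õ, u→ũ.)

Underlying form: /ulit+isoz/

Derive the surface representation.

no segment meets the rule's conditions; no change.

[ulit+isoz]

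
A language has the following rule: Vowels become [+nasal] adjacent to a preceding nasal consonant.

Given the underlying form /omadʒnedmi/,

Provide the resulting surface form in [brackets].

[omãdʒnẽdmĩ]

/a/ after nasal /m/ → [ã]
/e/ after nasal /n/ → [ẽ]
/i/ after nasal /m/ → [ĩ]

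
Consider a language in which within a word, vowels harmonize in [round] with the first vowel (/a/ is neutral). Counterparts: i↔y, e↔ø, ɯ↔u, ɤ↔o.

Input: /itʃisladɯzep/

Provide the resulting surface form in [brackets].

[itʃisladɯzep]

no segment meets the rule's conditions; no change.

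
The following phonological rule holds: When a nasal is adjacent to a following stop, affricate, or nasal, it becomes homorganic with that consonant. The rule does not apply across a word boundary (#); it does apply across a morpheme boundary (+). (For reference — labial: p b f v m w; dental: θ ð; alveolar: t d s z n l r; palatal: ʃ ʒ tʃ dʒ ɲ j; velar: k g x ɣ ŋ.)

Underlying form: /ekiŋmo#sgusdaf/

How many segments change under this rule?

1

/ŋ/ before /m/ (labial) → [m]
1 segment changes.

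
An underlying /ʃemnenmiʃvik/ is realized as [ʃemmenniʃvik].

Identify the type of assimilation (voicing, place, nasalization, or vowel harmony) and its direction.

place assimilation, progressive

/n/→[m] /m/→[n].
Each target copies a feature from the preceding segment, so the direction is progressive.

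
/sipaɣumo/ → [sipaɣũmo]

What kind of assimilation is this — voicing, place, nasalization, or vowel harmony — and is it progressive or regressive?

/u/→[ũ].
Each target copies a feature from the following segment, so the direction is regressive.

nasalization, regressive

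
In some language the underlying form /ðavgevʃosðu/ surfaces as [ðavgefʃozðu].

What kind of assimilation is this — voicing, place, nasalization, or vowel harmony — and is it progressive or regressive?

voicing assimilation, regressive

/v/→[f] /s/→[z].
Each target copies a feature from the following segment, so the direction is regressive.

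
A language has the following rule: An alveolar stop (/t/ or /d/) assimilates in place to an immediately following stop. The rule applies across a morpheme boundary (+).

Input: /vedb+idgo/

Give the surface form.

[vebb+iggo]

/d/ before /b/ (labial) → [b]
/d/ before /g/ (velar) → [g]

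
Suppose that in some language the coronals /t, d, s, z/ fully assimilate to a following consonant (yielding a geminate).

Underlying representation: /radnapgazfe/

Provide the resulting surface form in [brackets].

/d/ before /n/ → [n] (total assimilation)
/z/ before /f/ → [f] (total assimilation)

[rannapgaffe]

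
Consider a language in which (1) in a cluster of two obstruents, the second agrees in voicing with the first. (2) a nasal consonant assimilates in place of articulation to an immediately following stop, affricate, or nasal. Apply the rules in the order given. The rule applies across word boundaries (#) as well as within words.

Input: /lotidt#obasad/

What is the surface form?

Rule 1: /t/ after /d/ (voiced) → [d]
After rule 1: lotidd#obasad
Rule 2: no segment meets the rule's conditions; no change.

[lotidd#obasad]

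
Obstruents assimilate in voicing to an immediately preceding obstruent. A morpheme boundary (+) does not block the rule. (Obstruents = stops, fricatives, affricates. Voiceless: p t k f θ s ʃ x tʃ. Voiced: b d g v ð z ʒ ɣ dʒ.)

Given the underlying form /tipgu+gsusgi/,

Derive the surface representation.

/g/ after /p/ (voiceless) → [k]
/s/ after /g/ (voiced) → [z]
/g/ after /s/ (voiceless) → [k]

[tipku+gzuski]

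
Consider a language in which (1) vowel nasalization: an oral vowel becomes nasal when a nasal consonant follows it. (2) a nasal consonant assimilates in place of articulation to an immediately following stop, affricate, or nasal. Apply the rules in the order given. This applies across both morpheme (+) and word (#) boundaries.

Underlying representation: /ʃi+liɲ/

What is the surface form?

Rule 1: /i/ before nasal /ɲ/ → [ĩ]
After rule 1: ʃi+lĩɲ
Rule 2: no segment meets the rule's conditions; no change.

[ʃi+lĩɲ]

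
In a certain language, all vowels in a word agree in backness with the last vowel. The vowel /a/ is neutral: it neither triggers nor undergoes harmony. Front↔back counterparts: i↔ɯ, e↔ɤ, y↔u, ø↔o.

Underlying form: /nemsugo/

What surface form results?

[nɤmsugo]

/e/ harmonizes with /o/ ([+back]) → [ɤ]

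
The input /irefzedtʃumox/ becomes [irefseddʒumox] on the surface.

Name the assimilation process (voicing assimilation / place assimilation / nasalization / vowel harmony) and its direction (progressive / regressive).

voicing assimilation, progressive

/z/→[s] /tʃ/→[dʒ].
Each target copies a feature from the preceding segment, so the direction is progressive.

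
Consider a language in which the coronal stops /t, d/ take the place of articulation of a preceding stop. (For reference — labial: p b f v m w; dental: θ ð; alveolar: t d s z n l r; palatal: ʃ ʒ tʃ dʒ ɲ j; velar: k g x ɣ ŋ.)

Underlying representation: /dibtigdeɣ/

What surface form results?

[dibpiggeɣ]

/t/ after /b/ (labial) → [p]
/d/ after /g/ (velar) → [g]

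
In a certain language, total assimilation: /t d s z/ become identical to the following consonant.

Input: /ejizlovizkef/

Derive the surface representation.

[ejillovikkef]

/z/ before /l/ → [l] (total assimilation)
/z/ before /k/ → [k] (total assimilation)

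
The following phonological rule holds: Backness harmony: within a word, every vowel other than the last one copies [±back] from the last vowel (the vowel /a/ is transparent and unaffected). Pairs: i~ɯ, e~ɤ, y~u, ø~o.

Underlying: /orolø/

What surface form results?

[ørølø]

/o/ harmonizes with /ø/ ([-back]) → [ø]
/o/ harmonizes with /ø/ ([-back]) → [ø]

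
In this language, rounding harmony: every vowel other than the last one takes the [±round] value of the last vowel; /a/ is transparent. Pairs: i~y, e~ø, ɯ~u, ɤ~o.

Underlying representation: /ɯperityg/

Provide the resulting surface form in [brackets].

[upørytyg]

/ɯ/ harmonizes with /y/ ([+round]) → [u]
/e/ harmonizes with /y/ ([+round]) → [ø]
/i/ harmonizes with /y/ ([+round]) → [y]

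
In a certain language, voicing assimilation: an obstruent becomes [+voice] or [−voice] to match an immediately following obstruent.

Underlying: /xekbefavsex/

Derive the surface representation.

[xegbefafsex]

/k/ before /b/ (voiced) → [g]
/v/ before /s/ (voiceless) → [f]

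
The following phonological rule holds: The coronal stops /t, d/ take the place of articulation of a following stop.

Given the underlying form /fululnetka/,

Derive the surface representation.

[fululnekka]

/t/ before /k/ (velar) → [k]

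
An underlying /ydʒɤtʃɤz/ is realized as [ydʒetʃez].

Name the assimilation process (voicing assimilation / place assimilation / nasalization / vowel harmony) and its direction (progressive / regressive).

/ɤ/→[e] /ɤ/→[e].
Vowels agree with the first vowel, so the harmony is progressive.

vowel harmony, progressive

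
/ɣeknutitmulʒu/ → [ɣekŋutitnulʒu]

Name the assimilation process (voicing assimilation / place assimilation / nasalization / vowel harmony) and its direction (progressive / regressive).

place assimilation, progressive

/n/→[ŋ] /m/→[n].
Each target copies a feature from the preceding segment, so the direction is progressive.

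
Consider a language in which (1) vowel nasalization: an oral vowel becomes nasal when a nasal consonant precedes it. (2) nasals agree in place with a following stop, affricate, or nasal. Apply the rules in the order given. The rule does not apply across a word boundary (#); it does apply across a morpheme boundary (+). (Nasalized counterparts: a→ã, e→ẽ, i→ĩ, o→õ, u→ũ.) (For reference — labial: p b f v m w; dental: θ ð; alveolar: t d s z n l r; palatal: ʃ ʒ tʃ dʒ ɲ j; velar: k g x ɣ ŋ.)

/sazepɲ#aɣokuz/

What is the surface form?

[sazepɲ#aɣokuz]

Rule 1: no segment meets the rule's conditions; no change.
After rule 1: sazepɲ#aɣokuz
Rule 2: no segment meets the rule's conditions; no change.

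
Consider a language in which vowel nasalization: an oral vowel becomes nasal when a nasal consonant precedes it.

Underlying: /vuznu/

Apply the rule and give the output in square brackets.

[vuznũ]

/u/ after nasal /n/ → [ũ]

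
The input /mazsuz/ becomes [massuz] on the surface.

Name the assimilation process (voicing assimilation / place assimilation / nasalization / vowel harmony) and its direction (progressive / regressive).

/z/→[s].
Each target copies a feature from the following segment, so the direction is regressive.

voicing assimilation, regressive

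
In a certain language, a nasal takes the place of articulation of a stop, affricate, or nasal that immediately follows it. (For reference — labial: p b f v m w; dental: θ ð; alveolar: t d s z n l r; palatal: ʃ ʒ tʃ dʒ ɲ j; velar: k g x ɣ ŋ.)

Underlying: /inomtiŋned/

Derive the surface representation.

[inontinned]

/m/ before /t/ (alveolar) → [n]
/ŋ/ before /n/ (alveolar) → [n]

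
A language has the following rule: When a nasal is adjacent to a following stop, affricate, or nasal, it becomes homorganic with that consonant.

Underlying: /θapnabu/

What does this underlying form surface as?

no segment meets the rule's conditions; no change.

[θapnabu]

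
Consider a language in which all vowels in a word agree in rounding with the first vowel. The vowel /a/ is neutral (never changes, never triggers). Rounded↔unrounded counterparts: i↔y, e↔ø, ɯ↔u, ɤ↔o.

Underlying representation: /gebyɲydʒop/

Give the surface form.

/y/ harmonizes with /e/ ([-round]) → [i]
/y/ harmonizes with /e/ ([-round]) → [i]
/o/ harmonizes with /e/ ([-round]) → [ɤ]

[gebiɲidʒɤp]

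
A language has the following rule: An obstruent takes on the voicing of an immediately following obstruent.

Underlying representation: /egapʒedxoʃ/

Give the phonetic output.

/p/ before /ʒ/ (voiced) → [b]
/d/ before /x/ (voiceless) → [t]

[egabʒetxoʃ]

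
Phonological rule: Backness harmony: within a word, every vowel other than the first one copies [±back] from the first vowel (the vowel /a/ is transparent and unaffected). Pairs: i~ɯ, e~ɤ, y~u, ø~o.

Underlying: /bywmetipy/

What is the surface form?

no segment meets the rule's conditions; no change.

[bywmetipy]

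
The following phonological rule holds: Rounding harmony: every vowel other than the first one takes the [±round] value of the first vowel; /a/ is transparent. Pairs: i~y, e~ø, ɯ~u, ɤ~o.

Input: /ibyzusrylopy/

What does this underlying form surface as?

/y/ harmonizes with /i/ ([-round]) → [i]
/u/ harmonizes with /i/ ([-round]) → [ɯ]
/y/ harmonizes with /i/ ([-round]) → [i]
/o/ harmonizes with /i/ ([-round]) → [ɤ]
/y/ harmonizes with /i/ ([-round]) → [i]

[ibizɯsrilɤpi]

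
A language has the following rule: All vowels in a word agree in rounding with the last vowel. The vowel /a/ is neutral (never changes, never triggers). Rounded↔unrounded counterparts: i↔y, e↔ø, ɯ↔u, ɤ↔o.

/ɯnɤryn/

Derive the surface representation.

[unoryn]

/ɯ/ harmonizes with /y/ ([+round]) → [u]
/ɤ/ harmonizes with /y/ ([+round]) → [o]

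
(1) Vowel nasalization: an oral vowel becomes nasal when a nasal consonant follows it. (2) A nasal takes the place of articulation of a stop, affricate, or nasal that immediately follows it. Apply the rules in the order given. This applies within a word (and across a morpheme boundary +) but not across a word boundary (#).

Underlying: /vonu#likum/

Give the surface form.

[võnu#likũm]

Rule 1: /o/ before nasal /n/ → [õ]
Rule 1: /u/ before nasal /m/ → [ũ]
After rule 1: võnu#likũm
Rule 2: no segment meets the rule's conditions; no change.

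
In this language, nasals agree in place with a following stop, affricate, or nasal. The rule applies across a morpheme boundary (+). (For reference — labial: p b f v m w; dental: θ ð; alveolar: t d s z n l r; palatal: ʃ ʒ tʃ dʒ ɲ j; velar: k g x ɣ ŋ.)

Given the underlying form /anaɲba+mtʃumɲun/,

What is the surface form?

/ɲ/ before /b/ (labial) → [m]
/m/ before /tʃ/ (palatal) → [ɲ]
/m/ before /ɲ/ (palatal) → [ɲ]

[anamba+ɲtʃuɲɲun]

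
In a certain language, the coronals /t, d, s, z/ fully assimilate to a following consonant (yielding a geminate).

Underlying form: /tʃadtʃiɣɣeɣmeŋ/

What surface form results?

/d/ before /tʃ/ → [tʃ] (total assimilation)

[tʃatʃtʃiɣɣeɣmeŋ]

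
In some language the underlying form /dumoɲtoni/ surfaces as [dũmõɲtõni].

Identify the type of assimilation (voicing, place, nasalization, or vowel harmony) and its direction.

/u/→[ũ] /o/→[õ] /o/→[õ].
Each target copies a feature from the following segment, so the direction is regressive.

nasalization, regressive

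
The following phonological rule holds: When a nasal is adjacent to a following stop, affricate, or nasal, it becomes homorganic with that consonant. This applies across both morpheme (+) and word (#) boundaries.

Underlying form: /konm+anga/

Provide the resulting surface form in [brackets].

/n/ before /m/ (labial) → [m]
/n/ before /g/ (velar) → [ŋ]

[komm+aŋga]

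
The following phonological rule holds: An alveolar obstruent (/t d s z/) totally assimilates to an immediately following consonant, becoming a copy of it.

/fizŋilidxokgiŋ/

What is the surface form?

[fiŋŋilixxokgiŋ]

/z/ before /ŋ/ → [ŋ] (total assimilation)
/d/ before /x/ → [x] (total assimilation)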